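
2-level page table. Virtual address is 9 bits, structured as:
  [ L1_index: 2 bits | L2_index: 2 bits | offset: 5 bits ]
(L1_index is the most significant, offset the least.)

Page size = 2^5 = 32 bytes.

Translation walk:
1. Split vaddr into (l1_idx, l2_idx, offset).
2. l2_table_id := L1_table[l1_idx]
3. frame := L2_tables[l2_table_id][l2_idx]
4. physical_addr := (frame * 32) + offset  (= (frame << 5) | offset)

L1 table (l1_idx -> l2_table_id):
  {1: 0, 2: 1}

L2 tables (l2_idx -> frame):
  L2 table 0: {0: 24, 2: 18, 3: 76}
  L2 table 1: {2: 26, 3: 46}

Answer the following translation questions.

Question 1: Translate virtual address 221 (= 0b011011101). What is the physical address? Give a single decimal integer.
Answer: 605

Derivation:
vaddr = 221 = 0b011011101
Split: l1_idx=1, l2_idx=2, offset=29
L1[1] = 0
L2[0][2] = 18
paddr = 18 * 32 + 29 = 605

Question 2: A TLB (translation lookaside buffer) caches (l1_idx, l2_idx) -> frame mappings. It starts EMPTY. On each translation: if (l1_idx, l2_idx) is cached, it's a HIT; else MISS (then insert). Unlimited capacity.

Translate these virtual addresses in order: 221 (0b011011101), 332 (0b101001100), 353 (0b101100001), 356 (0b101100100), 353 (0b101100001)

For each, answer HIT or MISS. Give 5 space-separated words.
vaddr=221: (1,2) not in TLB -> MISS, insert
vaddr=332: (2,2) not in TLB -> MISS, insert
vaddr=353: (2,3) not in TLB -> MISS, insert
vaddr=356: (2,3) in TLB -> HIT
vaddr=353: (2,3) in TLB -> HIT

Answer: MISS MISS MISS HIT HIT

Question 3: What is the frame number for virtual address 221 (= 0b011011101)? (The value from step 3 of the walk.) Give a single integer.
Answer: 18

Derivation:
vaddr = 221: l1_idx=1, l2_idx=2
L1[1] = 0; L2[0][2] = 18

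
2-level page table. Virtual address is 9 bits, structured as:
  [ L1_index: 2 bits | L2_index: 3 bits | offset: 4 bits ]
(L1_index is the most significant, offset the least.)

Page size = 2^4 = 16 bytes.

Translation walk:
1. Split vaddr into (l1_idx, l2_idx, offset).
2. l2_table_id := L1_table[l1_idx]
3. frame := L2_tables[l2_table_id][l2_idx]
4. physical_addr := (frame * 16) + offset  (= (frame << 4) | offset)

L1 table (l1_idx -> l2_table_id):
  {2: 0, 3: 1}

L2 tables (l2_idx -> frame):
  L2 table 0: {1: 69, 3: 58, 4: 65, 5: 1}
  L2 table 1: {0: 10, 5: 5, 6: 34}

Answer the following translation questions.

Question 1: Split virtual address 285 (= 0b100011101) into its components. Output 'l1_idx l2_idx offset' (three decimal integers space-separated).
Answer: 2 1 13

Derivation:
vaddr = 285 = 0b100011101
  top 2 bits -> l1_idx = 2
  next 3 bits -> l2_idx = 1
  bottom 4 bits -> offset = 13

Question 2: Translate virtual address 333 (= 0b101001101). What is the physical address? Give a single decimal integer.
Answer: 1053

Derivation:
vaddr = 333 = 0b101001101
Split: l1_idx=2, l2_idx=4, offset=13
L1[2] = 0
L2[0][4] = 65
paddr = 65 * 16 + 13 = 1053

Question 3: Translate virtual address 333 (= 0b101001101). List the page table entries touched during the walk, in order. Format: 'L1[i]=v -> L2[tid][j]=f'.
Answer: L1[2]=0 -> L2[0][4]=65

Derivation:
vaddr = 333 = 0b101001101
Split: l1_idx=2, l2_idx=4, offset=13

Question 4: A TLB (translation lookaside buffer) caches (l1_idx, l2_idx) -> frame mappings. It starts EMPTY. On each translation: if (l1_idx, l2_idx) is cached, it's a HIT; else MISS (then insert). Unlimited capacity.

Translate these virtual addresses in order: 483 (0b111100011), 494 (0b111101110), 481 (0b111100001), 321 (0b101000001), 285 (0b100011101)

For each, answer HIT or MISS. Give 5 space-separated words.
Answer: MISS HIT HIT MISS MISS

Derivation:
vaddr=483: (3,6) not in TLB -> MISS, insert
vaddr=494: (3,6) in TLB -> HIT
vaddr=481: (3,6) in TLB -> HIT
vaddr=321: (2,4) not in TLB -> MISS, insert
vaddr=285: (2,1) not in TLB -> MISS, insert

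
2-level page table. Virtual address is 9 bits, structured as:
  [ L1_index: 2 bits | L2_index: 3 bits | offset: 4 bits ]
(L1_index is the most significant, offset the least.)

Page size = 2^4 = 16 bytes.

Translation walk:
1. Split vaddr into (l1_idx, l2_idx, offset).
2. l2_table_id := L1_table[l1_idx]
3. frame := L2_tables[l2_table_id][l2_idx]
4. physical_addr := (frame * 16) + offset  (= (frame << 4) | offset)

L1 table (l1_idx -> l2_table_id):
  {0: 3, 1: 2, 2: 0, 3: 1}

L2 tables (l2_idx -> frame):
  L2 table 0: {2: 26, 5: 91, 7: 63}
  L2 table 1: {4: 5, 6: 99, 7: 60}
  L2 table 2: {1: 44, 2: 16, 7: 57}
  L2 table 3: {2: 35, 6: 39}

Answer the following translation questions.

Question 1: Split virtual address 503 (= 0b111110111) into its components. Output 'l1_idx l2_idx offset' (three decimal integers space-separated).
Answer: 3 7 7

Derivation:
vaddr = 503 = 0b111110111
  top 2 bits -> l1_idx = 3
  next 3 bits -> l2_idx = 7
  bottom 4 bits -> offset = 7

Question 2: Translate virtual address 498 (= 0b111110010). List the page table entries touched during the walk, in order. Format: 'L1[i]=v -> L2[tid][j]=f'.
Answer: L1[3]=1 -> L2[1][7]=60

Derivation:
vaddr = 498 = 0b111110010
Split: l1_idx=3, l2_idx=7, offset=2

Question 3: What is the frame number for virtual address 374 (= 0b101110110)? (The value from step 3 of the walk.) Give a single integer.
Answer: 63

Derivation:
vaddr = 374: l1_idx=2, l2_idx=7
L1[2] = 0; L2[0][7] = 63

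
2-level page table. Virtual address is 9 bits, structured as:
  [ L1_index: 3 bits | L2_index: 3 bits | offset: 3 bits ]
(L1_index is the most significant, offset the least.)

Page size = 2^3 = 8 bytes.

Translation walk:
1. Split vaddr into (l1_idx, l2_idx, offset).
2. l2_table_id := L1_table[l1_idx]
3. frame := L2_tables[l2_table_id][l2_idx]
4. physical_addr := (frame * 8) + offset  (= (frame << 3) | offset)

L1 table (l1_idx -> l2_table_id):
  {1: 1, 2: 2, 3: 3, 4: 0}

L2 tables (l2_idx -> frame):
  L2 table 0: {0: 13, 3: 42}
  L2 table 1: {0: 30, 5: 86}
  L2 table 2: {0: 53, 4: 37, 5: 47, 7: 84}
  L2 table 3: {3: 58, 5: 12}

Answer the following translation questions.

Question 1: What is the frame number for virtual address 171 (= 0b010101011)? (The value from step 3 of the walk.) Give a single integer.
Answer: 47

Derivation:
vaddr = 171: l1_idx=2, l2_idx=5
L1[2] = 2; L2[2][5] = 47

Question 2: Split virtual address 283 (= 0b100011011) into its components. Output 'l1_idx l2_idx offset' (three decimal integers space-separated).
Answer: 4 3 3

Derivation:
vaddr = 283 = 0b100011011
  top 3 bits -> l1_idx = 4
  next 3 bits -> l2_idx = 3
  bottom 3 bits -> offset = 3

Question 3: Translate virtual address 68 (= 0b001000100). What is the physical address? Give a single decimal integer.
Answer: 244

Derivation:
vaddr = 68 = 0b001000100
Split: l1_idx=1, l2_idx=0, offset=4
L1[1] = 1
L2[1][0] = 30
paddr = 30 * 8 + 4 = 244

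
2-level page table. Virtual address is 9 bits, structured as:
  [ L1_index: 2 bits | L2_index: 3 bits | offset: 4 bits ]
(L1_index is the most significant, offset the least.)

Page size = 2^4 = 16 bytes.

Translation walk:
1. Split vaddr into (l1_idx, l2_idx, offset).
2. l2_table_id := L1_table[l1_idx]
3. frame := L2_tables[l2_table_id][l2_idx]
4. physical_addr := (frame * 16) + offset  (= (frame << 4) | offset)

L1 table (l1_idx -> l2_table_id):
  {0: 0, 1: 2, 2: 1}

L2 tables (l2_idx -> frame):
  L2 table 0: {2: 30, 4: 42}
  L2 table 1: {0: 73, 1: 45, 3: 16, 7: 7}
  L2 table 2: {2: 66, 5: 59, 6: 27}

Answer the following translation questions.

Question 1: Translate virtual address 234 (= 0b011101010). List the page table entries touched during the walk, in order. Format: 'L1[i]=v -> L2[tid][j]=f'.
Answer: L1[1]=2 -> L2[2][6]=27

Derivation:
vaddr = 234 = 0b011101010
Split: l1_idx=1, l2_idx=6, offset=10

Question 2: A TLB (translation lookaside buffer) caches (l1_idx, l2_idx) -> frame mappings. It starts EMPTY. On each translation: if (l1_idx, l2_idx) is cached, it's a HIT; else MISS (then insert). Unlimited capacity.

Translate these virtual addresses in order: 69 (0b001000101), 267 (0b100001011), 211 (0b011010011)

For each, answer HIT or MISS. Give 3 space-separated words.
Answer: MISS MISS MISS

Derivation:
vaddr=69: (0,4) not in TLB -> MISS, insert
vaddr=267: (2,0) not in TLB -> MISS, insert
vaddr=211: (1,5) not in TLB -> MISS, insert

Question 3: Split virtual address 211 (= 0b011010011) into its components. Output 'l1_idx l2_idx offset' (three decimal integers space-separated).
Answer: 1 5 3

Derivation:
vaddr = 211 = 0b011010011
  top 2 bits -> l1_idx = 1
  next 3 bits -> l2_idx = 5
  bottom 4 bits -> offset = 3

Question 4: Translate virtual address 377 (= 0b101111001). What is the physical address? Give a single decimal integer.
Answer: 121

Derivation:
vaddr = 377 = 0b101111001
Split: l1_idx=2, l2_idx=7, offset=9
L1[2] = 1
L2[1][7] = 7
paddr = 7 * 16 + 9 = 121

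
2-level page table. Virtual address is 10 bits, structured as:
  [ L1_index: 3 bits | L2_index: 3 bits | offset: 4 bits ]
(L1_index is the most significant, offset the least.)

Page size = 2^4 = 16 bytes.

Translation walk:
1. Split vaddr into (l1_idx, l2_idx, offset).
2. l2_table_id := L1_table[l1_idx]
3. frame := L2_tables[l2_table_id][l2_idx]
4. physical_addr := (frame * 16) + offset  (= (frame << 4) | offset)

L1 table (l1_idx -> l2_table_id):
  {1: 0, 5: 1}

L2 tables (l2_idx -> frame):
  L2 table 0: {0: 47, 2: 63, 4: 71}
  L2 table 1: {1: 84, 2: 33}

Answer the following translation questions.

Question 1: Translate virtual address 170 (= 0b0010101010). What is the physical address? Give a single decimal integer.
Answer: 1018

Derivation:
vaddr = 170 = 0b0010101010
Split: l1_idx=1, l2_idx=2, offset=10
L1[1] = 0
L2[0][2] = 63
paddr = 63 * 16 + 10 = 1018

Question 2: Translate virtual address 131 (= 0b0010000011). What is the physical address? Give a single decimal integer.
Answer: 755

Derivation:
vaddr = 131 = 0b0010000011
Split: l1_idx=1, l2_idx=0, offset=3
L1[1] = 0
L2[0][0] = 47
paddr = 47 * 16 + 3 = 755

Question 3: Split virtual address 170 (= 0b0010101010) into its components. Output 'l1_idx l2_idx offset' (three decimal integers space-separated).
vaddr = 170 = 0b0010101010
  top 3 bits -> l1_idx = 1
  next 3 bits -> l2_idx = 2
  bottom 4 bits -> offset = 10

Answer: 1 2 10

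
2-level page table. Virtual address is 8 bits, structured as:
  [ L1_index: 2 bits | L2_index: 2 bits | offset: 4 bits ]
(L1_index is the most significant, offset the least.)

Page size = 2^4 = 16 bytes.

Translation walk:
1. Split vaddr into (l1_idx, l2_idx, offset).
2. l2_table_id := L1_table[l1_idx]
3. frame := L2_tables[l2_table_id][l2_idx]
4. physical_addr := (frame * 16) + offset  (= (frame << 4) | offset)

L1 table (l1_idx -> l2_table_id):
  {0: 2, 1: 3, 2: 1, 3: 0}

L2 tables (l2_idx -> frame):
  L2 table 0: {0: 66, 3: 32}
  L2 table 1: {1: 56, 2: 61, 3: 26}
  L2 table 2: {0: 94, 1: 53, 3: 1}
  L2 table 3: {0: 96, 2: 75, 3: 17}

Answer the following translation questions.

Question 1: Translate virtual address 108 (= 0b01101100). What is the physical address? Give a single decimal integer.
vaddr = 108 = 0b01101100
Split: l1_idx=1, l2_idx=2, offset=12
L1[1] = 3
L2[3][2] = 75
paddr = 75 * 16 + 12 = 1212

Answer: 1212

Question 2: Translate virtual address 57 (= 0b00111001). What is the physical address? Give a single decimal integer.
vaddr = 57 = 0b00111001
Split: l1_idx=0, l2_idx=3, offset=9
L1[0] = 2
L2[2][3] = 1
paddr = 1 * 16 + 9 = 25

Answer: 25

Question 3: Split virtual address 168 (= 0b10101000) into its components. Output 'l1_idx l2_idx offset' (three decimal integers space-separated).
vaddr = 168 = 0b10101000
  top 2 bits -> l1_idx = 2
  next 2 bits -> l2_idx = 2
  bottom 4 bits -> offset = 8

Answer: 2 2 8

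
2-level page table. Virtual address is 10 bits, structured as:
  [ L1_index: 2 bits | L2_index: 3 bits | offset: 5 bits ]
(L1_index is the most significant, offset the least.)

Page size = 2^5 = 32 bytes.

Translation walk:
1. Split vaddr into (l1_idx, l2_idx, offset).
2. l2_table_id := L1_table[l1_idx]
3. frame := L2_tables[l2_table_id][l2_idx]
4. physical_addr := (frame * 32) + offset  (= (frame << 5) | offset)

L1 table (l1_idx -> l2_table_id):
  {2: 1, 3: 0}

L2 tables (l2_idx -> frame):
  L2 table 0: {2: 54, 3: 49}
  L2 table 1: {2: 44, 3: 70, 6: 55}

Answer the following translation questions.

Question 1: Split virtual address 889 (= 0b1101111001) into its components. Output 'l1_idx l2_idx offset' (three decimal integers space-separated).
vaddr = 889 = 0b1101111001
  top 2 bits -> l1_idx = 3
  next 3 bits -> l2_idx = 3
  bottom 5 bits -> offset = 25

Answer: 3 3 25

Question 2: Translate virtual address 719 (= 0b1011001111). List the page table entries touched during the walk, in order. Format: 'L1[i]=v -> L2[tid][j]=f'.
Answer: L1[2]=1 -> L2[1][6]=55

Derivation:
vaddr = 719 = 0b1011001111
Split: l1_idx=2, l2_idx=6, offset=15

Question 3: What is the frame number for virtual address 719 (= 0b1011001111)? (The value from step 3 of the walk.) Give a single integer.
vaddr = 719: l1_idx=2, l2_idx=6
L1[2] = 1; L2[1][6] = 55

Answer: 55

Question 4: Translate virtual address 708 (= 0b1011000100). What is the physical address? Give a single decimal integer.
Answer: 1764

Derivation:
vaddr = 708 = 0b1011000100
Split: l1_idx=2, l2_idx=6, offset=4
L1[2] = 1
L2[1][6] = 55
paddr = 55 * 32 + 4 = 1764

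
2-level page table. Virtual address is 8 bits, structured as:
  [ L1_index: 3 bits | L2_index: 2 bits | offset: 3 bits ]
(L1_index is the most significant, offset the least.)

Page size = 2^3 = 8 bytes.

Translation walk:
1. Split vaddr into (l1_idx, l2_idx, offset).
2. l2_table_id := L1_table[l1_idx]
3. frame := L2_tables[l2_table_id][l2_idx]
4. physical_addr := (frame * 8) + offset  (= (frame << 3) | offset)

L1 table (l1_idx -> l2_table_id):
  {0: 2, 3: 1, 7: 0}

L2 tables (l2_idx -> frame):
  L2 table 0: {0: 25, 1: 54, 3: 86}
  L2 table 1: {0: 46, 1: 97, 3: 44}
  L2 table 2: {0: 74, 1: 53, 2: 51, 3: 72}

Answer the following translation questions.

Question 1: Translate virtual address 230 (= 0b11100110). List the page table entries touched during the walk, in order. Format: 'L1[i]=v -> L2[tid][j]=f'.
Answer: L1[7]=0 -> L2[0][0]=25

Derivation:
vaddr = 230 = 0b11100110
Split: l1_idx=7, l2_idx=0, offset=6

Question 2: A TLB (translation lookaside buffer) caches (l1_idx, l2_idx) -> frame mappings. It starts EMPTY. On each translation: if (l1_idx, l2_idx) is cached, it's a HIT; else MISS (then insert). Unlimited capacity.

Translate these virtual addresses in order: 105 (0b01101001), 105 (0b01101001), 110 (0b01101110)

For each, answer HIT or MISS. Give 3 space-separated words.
Answer: MISS HIT HIT

Derivation:
vaddr=105: (3,1) not in TLB -> MISS, insert
vaddr=105: (3,1) in TLB -> HIT
vaddr=110: (3,1) in TLB -> HIT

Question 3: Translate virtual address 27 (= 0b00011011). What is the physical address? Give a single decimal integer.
vaddr = 27 = 0b00011011
Split: l1_idx=0, l2_idx=3, offset=3
L1[0] = 2
L2[2][3] = 72
paddr = 72 * 8 + 3 = 579

Answer: 579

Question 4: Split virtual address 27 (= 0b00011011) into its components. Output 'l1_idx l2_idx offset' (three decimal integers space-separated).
Answer: 0 3 3

Derivation:
vaddr = 27 = 0b00011011
  top 3 bits -> l1_idx = 0
  next 2 bits -> l2_idx = 3
  bottom 3 bits -> offset = 3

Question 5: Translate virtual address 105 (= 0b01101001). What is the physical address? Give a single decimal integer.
vaddr = 105 = 0b01101001
Split: l1_idx=3, l2_idx=1, offset=1
L1[3] = 1
L2[1][1] = 97
paddr = 97 * 8 + 1 = 777

Answer: 777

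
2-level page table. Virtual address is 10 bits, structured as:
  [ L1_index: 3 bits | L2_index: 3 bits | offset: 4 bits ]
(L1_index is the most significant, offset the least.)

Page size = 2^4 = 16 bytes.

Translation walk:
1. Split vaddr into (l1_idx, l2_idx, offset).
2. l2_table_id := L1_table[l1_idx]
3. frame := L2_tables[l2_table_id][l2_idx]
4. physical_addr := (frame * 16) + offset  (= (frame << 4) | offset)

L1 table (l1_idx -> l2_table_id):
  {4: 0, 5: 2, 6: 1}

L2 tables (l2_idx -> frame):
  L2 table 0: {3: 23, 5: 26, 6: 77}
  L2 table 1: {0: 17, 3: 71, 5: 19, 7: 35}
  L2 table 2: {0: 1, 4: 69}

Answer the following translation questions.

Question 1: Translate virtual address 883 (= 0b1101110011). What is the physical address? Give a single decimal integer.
Answer: 563

Derivation:
vaddr = 883 = 0b1101110011
Split: l1_idx=6, l2_idx=7, offset=3
L1[6] = 1
L2[1][7] = 35
paddr = 35 * 16 + 3 = 563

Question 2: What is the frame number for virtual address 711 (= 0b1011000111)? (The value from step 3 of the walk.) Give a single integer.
vaddr = 711: l1_idx=5, l2_idx=4
L1[5] = 2; L2[2][4] = 69

Answer: 69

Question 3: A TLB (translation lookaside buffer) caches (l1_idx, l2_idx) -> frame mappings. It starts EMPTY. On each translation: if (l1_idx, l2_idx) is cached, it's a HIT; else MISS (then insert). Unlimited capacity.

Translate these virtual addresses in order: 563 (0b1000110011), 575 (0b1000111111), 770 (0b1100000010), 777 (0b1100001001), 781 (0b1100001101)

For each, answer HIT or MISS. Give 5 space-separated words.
Answer: MISS HIT MISS HIT HIT

Derivation:
vaddr=563: (4,3) not in TLB -> MISS, insert
vaddr=575: (4,3) in TLB -> HIT
vaddr=770: (6,0) not in TLB -> MISS, insert
vaddr=777: (6,0) in TLB -> HIT
vaddr=781: (6,0) in TLB -> HIT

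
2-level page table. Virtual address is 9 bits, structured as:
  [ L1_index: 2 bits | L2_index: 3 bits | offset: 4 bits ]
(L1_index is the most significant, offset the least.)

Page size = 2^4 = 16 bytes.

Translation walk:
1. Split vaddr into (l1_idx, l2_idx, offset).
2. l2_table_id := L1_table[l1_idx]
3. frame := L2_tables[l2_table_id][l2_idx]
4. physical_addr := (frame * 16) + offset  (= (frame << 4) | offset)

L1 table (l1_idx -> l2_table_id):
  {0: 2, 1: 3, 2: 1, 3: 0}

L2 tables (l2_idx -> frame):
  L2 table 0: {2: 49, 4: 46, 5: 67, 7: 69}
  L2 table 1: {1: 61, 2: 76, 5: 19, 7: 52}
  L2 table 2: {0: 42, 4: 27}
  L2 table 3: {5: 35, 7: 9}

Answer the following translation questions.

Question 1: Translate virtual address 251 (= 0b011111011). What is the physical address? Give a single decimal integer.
vaddr = 251 = 0b011111011
Split: l1_idx=1, l2_idx=7, offset=11
L1[1] = 3
L2[3][7] = 9
paddr = 9 * 16 + 11 = 155

Answer: 155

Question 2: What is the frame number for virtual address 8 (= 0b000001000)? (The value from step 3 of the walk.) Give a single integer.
Answer: 42

Derivation:
vaddr = 8: l1_idx=0, l2_idx=0
L1[0] = 2; L2[2][0] = 42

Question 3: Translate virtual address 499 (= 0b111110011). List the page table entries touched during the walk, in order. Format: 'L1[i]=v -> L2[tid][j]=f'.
Answer: L1[3]=0 -> L2[0][7]=69

Derivation:
vaddr = 499 = 0b111110011
Split: l1_idx=3, l2_idx=7, offset=3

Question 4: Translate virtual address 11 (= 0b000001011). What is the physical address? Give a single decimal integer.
vaddr = 11 = 0b000001011
Split: l1_idx=0, l2_idx=0, offset=11
L1[0] = 2
L2[2][0] = 42
paddr = 42 * 16 + 11 = 683

Answer: 683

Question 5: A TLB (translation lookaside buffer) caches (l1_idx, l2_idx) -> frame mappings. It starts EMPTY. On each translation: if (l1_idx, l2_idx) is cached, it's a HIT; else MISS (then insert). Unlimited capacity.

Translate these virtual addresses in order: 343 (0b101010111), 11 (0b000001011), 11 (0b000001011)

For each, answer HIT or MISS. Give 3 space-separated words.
vaddr=343: (2,5) not in TLB -> MISS, insert
vaddr=11: (0,0) not in TLB -> MISS, insert
vaddr=11: (0,0) in TLB -> HIT

Answer: MISS MISS HIT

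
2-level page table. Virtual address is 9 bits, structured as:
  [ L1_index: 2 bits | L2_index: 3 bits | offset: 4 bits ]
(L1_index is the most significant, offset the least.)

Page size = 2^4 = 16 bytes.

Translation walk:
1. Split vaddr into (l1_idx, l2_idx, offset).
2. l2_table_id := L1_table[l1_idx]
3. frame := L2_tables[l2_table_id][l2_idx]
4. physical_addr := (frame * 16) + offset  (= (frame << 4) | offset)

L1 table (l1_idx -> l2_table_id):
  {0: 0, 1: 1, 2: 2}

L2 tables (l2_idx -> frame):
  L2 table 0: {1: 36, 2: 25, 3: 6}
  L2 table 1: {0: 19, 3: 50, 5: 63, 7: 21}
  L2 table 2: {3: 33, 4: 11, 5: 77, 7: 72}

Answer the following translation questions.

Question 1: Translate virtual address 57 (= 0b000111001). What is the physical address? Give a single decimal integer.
Answer: 105

Derivation:
vaddr = 57 = 0b000111001
Split: l1_idx=0, l2_idx=3, offset=9
L1[0] = 0
L2[0][3] = 6
paddr = 6 * 16 + 9 = 105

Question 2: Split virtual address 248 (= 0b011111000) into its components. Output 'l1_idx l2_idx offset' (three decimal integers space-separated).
Answer: 1 7 8

Derivation:
vaddr = 248 = 0b011111000
  top 2 bits -> l1_idx = 1
  next 3 bits -> l2_idx = 7
  bottom 4 bits -> offset = 8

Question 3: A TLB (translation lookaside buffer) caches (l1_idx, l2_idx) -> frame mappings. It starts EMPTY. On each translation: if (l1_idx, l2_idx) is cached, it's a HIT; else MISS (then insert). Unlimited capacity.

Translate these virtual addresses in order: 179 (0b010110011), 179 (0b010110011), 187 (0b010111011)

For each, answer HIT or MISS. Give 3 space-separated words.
Answer: MISS HIT HIT

Derivation:
vaddr=179: (1,3) not in TLB -> MISS, insert
vaddr=179: (1,3) in TLB -> HIT
vaddr=187: (1,3) in TLB -> HIT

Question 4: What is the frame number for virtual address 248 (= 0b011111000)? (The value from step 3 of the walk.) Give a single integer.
Answer: 21

Derivation:
vaddr = 248: l1_idx=1, l2_idx=7
L1[1] = 1; L2[1][7] = 21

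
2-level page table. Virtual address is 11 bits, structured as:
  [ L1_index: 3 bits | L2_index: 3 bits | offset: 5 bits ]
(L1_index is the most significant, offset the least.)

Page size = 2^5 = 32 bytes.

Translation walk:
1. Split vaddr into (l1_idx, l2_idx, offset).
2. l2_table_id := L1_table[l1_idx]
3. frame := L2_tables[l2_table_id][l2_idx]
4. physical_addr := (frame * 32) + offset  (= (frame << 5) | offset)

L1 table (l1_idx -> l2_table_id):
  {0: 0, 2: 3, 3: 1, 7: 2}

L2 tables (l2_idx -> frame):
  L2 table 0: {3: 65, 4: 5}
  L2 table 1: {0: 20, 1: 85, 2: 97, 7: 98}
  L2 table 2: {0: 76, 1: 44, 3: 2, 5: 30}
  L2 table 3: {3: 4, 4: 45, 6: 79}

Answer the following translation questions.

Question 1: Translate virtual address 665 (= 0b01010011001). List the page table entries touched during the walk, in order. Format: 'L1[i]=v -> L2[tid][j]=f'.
Answer: L1[2]=3 -> L2[3][4]=45

Derivation:
vaddr = 665 = 0b01010011001
Split: l1_idx=2, l2_idx=4, offset=25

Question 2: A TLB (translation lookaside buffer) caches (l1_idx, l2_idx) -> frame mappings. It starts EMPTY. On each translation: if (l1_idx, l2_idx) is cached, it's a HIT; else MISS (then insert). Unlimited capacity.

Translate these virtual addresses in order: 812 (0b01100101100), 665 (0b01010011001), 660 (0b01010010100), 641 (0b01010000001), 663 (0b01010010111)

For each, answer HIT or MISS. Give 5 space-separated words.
vaddr=812: (3,1) not in TLB -> MISS, insert
vaddr=665: (2,4) not in TLB -> MISS, insert
vaddr=660: (2,4) in TLB -> HIT
vaddr=641: (2,4) in TLB -> HIT
vaddr=663: (2,4) in TLB -> HIT

Answer: MISS MISS HIT HIT HIT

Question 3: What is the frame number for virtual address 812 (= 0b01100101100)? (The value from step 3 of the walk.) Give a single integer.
vaddr = 812: l1_idx=3, l2_idx=1
L1[3] = 1; L2[1][1] = 85

Answer: 85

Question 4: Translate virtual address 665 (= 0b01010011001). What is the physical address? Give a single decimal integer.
vaddr = 665 = 0b01010011001
Split: l1_idx=2, l2_idx=4, offset=25
L1[2] = 3
L2[3][4] = 45
paddr = 45 * 32 + 25 = 1465

Answer: 1465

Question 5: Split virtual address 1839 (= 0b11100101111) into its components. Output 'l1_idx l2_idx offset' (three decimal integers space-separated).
Answer: 7 1 15

Derivation:
vaddr = 1839 = 0b11100101111
  top 3 bits -> l1_idx = 7
  next 3 bits -> l2_idx = 1
  bottom 5 bits -> offset = 15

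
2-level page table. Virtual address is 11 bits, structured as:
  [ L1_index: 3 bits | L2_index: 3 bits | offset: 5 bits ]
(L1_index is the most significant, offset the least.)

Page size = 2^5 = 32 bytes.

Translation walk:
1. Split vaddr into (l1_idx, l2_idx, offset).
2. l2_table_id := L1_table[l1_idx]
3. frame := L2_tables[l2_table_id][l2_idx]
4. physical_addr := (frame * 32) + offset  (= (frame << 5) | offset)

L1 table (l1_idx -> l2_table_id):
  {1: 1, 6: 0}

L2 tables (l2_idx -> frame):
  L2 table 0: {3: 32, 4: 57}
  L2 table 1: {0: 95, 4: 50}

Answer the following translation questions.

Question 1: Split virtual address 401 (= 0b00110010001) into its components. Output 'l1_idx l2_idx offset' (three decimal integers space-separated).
vaddr = 401 = 0b00110010001
  top 3 bits -> l1_idx = 1
  next 3 bits -> l2_idx = 4
  bottom 5 bits -> offset = 17

Answer: 1 4 17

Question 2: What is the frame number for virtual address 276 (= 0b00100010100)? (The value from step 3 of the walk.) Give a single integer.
Answer: 95

Derivation:
vaddr = 276: l1_idx=1, l2_idx=0
L1[1] = 1; L2[1][0] = 95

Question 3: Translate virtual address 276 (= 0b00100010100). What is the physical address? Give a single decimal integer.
Answer: 3060

Derivation:
vaddr = 276 = 0b00100010100
Split: l1_idx=1, l2_idx=0, offset=20
L1[1] = 1
L2[1][0] = 95
paddr = 95 * 32 + 20 = 3060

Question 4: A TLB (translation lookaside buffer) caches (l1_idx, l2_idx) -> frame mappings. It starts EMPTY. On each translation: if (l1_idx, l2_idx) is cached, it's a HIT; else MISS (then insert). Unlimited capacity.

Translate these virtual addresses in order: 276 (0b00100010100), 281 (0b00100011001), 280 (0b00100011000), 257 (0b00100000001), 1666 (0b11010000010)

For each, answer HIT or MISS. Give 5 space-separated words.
vaddr=276: (1,0) not in TLB -> MISS, insert
vaddr=281: (1,0) in TLB -> HIT
vaddr=280: (1,0) in TLB -> HIT
vaddr=257: (1,0) in TLB -> HIT
vaddr=1666: (6,4) not in TLB -> MISS, insert

Answer: MISS HIT HIT HIT MISS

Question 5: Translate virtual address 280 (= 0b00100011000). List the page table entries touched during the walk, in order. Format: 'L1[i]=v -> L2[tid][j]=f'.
Answer: L1[1]=1 -> L2[1][0]=95

Derivation:
vaddr = 280 = 0b00100011000
Split: l1_idx=1, l2_idx=0, offset=24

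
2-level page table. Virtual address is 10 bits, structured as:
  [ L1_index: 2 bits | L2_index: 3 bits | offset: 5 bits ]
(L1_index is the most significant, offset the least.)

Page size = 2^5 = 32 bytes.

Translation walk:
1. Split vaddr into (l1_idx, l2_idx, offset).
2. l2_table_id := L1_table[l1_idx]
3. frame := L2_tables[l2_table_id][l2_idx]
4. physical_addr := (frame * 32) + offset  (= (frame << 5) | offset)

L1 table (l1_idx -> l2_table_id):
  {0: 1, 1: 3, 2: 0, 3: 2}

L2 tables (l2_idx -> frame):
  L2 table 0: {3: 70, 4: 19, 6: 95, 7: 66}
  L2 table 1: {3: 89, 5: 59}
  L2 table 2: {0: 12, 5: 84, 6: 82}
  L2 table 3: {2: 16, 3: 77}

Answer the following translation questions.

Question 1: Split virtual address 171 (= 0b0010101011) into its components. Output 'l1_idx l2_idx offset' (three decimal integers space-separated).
Answer: 0 5 11

Derivation:
vaddr = 171 = 0b0010101011
  top 2 bits -> l1_idx = 0
  next 3 bits -> l2_idx = 5
  bottom 5 bits -> offset = 11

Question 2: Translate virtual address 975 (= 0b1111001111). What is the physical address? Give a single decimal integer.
Answer: 2639

Derivation:
vaddr = 975 = 0b1111001111
Split: l1_idx=3, l2_idx=6, offset=15
L1[3] = 2
L2[2][6] = 82
paddr = 82 * 32 + 15 = 2639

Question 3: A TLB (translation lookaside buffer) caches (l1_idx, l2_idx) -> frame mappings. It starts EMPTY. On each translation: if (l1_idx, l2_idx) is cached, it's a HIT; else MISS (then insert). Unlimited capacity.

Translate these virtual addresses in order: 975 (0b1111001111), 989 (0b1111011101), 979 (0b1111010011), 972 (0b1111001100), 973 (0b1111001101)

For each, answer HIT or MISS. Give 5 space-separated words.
vaddr=975: (3,6) not in TLB -> MISS, insert
vaddr=989: (3,6) in TLB -> HIT
vaddr=979: (3,6) in TLB -> HIT
vaddr=972: (3,6) in TLB -> HIT
vaddr=973: (3,6) in TLB -> HIT

Answer: MISS HIT HIT HIT HIT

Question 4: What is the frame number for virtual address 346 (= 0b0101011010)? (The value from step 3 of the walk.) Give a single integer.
vaddr = 346: l1_idx=1, l2_idx=2
L1[1] = 3; L2[3][2] = 16

Answer: 16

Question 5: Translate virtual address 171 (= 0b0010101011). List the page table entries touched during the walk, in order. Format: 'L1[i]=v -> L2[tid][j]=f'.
vaddr = 171 = 0b0010101011
Split: l1_idx=0, l2_idx=5, offset=11

Answer: L1[0]=1 -> L2[1][5]=59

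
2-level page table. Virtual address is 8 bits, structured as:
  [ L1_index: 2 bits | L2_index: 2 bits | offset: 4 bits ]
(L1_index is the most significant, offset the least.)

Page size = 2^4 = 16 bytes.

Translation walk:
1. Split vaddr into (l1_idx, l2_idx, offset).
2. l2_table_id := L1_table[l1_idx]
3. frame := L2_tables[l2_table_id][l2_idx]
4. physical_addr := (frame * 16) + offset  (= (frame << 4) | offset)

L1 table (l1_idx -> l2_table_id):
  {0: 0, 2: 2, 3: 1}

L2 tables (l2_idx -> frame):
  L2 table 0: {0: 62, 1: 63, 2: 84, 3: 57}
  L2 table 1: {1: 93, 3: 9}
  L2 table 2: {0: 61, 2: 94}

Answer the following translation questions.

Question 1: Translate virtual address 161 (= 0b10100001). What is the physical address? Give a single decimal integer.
vaddr = 161 = 0b10100001
Split: l1_idx=2, l2_idx=2, offset=1
L1[2] = 2
L2[2][2] = 94
paddr = 94 * 16 + 1 = 1505

Answer: 1505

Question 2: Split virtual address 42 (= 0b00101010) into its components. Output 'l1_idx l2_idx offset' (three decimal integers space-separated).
vaddr = 42 = 0b00101010
  top 2 bits -> l1_idx = 0
  next 2 bits -> l2_idx = 2
  bottom 4 bits -> offset = 10

Answer: 0 2 10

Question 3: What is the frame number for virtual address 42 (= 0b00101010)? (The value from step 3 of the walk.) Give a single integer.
vaddr = 42: l1_idx=0, l2_idx=2
L1[0] = 0; L2[0][2] = 84

Answer: 84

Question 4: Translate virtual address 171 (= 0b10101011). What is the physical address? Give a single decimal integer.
Answer: 1515

Derivation:
vaddr = 171 = 0b10101011
Split: l1_idx=2, l2_idx=2, offset=11
L1[2] = 2
L2[2][2] = 94
paddr = 94 * 16 + 11 = 1515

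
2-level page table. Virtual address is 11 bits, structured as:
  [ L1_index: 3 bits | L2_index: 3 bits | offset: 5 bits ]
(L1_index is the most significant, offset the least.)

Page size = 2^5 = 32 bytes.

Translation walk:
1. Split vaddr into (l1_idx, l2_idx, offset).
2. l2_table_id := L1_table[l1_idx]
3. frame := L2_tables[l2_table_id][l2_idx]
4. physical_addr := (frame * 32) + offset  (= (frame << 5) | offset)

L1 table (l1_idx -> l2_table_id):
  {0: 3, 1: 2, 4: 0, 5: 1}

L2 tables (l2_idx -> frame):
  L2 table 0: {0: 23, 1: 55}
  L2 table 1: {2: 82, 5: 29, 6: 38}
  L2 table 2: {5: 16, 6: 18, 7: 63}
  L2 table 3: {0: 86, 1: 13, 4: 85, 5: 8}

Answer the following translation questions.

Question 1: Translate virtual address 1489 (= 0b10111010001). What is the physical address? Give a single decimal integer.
vaddr = 1489 = 0b10111010001
Split: l1_idx=5, l2_idx=6, offset=17
L1[5] = 1
L2[1][6] = 38
paddr = 38 * 32 + 17 = 1233

Answer: 1233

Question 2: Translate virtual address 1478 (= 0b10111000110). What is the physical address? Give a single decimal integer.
vaddr = 1478 = 0b10111000110
Split: l1_idx=5, l2_idx=6, offset=6
L1[5] = 1
L2[1][6] = 38
paddr = 38 * 32 + 6 = 1222

Answer: 1222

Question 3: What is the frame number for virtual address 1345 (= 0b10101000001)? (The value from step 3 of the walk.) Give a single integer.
vaddr = 1345: l1_idx=5, l2_idx=2
L1[5] = 1; L2[1][2] = 82

Answer: 82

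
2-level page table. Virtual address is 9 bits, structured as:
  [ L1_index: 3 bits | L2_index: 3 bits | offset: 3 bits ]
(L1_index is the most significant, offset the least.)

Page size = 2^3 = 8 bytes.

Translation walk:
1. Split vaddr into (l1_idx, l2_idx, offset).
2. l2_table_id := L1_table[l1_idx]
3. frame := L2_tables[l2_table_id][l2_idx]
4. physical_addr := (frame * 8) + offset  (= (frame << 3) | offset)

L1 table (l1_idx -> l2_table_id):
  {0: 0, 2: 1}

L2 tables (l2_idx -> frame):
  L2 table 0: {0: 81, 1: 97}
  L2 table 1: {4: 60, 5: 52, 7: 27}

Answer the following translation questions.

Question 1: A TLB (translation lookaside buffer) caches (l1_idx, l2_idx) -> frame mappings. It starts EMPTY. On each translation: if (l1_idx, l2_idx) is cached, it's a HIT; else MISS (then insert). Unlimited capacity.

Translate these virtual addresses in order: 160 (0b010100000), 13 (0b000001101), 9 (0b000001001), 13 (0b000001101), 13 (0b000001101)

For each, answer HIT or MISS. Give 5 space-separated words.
vaddr=160: (2,4) not in TLB -> MISS, insert
vaddr=13: (0,1) not in TLB -> MISS, insert
vaddr=9: (0,1) in TLB -> HIT
vaddr=13: (0,1) in TLB -> HIT
vaddr=13: (0,1) in TLB -> HIT

Answer: MISS MISS HIT HIT HIT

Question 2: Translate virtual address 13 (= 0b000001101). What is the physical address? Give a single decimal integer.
vaddr = 13 = 0b000001101
Split: l1_idx=0, l2_idx=1, offset=5
L1[0] = 0
L2[0][1] = 97
paddr = 97 * 8 + 5 = 781

Answer: 781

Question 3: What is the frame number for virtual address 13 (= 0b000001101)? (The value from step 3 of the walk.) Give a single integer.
Answer: 97

Derivation:
vaddr = 13: l1_idx=0, l2_idx=1
L1[0] = 0; L2[0][1] = 97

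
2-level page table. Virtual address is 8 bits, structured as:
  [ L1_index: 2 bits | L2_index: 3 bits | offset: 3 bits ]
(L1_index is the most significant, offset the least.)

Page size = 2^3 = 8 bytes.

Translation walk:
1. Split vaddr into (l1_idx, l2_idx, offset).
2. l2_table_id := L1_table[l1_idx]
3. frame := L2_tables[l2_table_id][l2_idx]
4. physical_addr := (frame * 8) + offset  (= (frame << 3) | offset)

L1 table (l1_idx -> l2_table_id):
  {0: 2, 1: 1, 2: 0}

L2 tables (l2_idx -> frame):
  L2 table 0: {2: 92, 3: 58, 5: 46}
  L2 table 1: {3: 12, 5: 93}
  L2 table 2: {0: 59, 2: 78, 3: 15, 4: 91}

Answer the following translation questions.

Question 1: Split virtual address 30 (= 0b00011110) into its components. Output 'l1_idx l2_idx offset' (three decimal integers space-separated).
Answer: 0 3 6

Derivation:
vaddr = 30 = 0b00011110
  top 2 bits -> l1_idx = 0
  next 3 bits -> l2_idx = 3
  bottom 3 bits -> offset = 6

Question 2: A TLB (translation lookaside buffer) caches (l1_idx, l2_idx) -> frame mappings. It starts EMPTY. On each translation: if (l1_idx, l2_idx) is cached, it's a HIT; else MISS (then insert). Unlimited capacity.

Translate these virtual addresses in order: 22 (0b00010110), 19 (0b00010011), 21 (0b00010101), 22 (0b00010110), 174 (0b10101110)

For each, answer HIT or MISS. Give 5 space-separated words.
vaddr=22: (0,2) not in TLB -> MISS, insert
vaddr=19: (0,2) in TLB -> HIT
vaddr=21: (0,2) in TLB -> HIT
vaddr=22: (0,2) in TLB -> HIT
vaddr=174: (2,5) not in TLB -> MISS, insert

Answer: MISS HIT HIT HIT MISS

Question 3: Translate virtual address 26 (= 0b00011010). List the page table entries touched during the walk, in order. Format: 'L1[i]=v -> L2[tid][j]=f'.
vaddr = 26 = 0b00011010
Split: l1_idx=0, l2_idx=3, offset=2

Answer: L1[0]=2 -> L2[2][3]=15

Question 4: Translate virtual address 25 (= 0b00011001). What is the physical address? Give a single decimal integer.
Answer: 121

Derivation:
vaddr = 25 = 0b00011001
Split: l1_idx=0, l2_idx=3, offset=1
L1[0] = 2
L2[2][3] = 15
paddr = 15 * 8 + 1 = 121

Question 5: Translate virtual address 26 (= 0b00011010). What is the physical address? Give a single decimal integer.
Answer: 122

Derivation:
vaddr = 26 = 0b00011010
Split: l1_idx=0, l2_idx=3, offset=2
L1[0] = 2
L2[2][3] = 15
paddr = 15 * 8 + 2 = 122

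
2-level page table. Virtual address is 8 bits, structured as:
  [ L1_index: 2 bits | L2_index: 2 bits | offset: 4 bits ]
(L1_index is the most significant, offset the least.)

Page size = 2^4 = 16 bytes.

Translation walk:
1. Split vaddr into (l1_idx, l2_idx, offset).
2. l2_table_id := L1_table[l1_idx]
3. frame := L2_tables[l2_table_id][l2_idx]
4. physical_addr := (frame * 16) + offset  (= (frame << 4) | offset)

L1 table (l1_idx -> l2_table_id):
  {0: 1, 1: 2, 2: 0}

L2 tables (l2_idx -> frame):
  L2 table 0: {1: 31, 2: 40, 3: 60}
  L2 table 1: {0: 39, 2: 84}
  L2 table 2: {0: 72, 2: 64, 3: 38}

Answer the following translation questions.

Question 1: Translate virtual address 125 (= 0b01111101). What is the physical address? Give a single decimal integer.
vaddr = 125 = 0b01111101
Split: l1_idx=1, l2_idx=3, offset=13
L1[1] = 2
L2[2][3] = 38
paddr = 38 * 16 + 13 = 621

Answer: 621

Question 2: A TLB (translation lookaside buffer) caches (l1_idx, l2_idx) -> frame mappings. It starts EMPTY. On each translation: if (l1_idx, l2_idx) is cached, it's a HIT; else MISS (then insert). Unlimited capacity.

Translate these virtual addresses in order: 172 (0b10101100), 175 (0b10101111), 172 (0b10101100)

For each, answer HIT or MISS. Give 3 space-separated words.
Answer: MISS HIT HIT

Derivation:
vaddr=172: (2,2) not in TLB -> MISS, insert
vaddr=175: (2,2) in TLB -> HIT
vaddr=172: (2,2) in TLB -> HIT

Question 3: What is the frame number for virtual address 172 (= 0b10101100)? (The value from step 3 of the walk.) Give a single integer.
vaddr = 172: l1_idx=2, l2_idx=2
L1[2] = 0; L2[0][2] = 40

Answer: 40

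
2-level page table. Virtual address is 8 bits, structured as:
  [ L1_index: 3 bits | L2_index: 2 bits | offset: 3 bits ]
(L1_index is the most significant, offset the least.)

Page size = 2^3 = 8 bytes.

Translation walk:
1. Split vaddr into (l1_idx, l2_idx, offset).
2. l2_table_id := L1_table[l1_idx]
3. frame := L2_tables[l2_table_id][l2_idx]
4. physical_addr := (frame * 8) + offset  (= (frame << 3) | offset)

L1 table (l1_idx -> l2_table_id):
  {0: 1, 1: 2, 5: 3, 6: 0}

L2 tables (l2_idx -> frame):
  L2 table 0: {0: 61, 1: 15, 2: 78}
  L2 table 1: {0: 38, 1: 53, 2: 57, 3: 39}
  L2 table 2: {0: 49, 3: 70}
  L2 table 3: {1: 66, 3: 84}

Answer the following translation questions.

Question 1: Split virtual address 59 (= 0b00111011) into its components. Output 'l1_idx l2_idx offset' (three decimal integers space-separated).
vaddr = 59 = 0b00111011
  top 3 bits -> l1_idx = 1
  next 2 bits -> l2_idx = 3
  bottom 3 bits -> offset = 3

Answer: 1 3 3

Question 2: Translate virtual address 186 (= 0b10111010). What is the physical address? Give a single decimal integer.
Answer: 674

Derivation:
vaddr = 186 = 0b10111010
Split: l1_idx=5, l2_idx=3, offset=2
L1[5] = 3
L2[3][3] = 84
paddr = 84 * 8 + 2 = 674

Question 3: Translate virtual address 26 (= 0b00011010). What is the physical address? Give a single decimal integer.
Answer: 314

Derivation:
vaddr = 26 = 0b00011010
Split: l1_idx=0, l2_idx=3, offset=2
L1[0] = 1
L2[1][3] = 39
paddr = 39 * 8 + 2 = 314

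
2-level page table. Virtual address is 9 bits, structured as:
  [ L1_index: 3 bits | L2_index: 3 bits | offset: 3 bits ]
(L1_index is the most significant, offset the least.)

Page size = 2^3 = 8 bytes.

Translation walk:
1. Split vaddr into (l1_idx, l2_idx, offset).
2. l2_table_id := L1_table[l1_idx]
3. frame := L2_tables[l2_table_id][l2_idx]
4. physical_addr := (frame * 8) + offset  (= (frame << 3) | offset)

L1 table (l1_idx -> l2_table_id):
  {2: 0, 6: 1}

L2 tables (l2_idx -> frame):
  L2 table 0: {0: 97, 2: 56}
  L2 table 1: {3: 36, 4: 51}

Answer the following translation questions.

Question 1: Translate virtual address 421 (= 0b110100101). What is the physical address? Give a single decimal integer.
vaddr = 421 = 0b110100101
Split: l1_idx=6, l2_idx=4, offset=5
L1[6] = 1
L2[1][4] = 51
paddr = 51 * 8 + 5 = 413

Answer: 413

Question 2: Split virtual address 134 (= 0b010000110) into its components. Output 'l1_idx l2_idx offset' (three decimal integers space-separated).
Answer: 2 0 6

Derivation:
vaddr = 134 = 0b010000110
  top 3 bits -> l1_idx = 2
  next 3 bits -> l2_idx = 0
  bottom 3 bits -> offset = 6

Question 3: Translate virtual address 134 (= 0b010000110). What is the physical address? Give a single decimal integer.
Answer: 782

Derivation:
vaddr = 134 = 0b010000110
Split: l1_idx=2, l2_idx=0, offset=6
L1[2] = 0
L2[0][0] = 97
paddr = 97 * 8 + 6 = 782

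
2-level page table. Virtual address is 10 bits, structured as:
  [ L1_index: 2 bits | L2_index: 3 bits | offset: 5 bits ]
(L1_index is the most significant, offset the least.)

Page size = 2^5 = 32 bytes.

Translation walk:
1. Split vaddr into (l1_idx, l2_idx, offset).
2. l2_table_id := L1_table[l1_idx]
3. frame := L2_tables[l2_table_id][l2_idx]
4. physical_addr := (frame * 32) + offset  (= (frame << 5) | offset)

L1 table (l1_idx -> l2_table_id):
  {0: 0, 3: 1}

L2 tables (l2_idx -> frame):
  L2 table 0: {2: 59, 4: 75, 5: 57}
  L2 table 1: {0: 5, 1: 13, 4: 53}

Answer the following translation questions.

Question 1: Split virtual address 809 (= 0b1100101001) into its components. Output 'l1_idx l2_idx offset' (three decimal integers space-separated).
vaddr = 809 = 0b1100101001
  top 2 bits -> l1_idx = 3
  next 3 bits -> l2_idx = 1
  bottom 5 bits -> offset = 9

Answer: 3 1 9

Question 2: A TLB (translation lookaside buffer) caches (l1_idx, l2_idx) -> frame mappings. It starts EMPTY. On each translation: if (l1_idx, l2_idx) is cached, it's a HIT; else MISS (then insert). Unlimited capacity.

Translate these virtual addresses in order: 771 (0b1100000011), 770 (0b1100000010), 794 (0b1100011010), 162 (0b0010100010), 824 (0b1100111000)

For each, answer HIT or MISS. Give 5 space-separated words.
Answer: MISS HIT HIT MISS MISS

Derivation:
vaddr=771: (3,0) not in TLB -> MISS, insert
vaddr=770: (3,0) in TLB -> HIT
vaddr=794: (3,0) in TLB -> HIT
vaddr=162: (0,5) not in TLB -> MISS, insert
vaddr=824: (3,1) not in TLB -> MISS, insert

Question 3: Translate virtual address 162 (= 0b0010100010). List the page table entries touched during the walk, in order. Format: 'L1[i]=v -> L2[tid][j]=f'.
Answer: L1[0]=0 -> L2[0][5]=57

Derivation:
vaddr = 162 = 0b0010100010
Split: l1_idx=0, l2_idx=5, offset=2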